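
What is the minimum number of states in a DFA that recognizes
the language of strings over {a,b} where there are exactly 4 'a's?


States: count = 0, 1, ..., 4 (that's 5 states), plus a dead state for count > 4.
Total: 5 + 1 = 6. Accept = count-4 state.

6


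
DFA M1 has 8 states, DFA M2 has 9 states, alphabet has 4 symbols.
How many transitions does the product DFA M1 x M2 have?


Product DFA has 8 * 9 = 72 states.
Each has 4 transitions: 72 * 4 = 288

288


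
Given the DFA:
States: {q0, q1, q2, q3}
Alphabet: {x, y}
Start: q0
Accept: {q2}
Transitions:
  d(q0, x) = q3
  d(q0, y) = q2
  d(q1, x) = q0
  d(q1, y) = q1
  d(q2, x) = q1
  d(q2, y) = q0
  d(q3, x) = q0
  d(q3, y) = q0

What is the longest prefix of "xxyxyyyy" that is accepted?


Run the DFA, marking each prefix where the state is accepting:
  "" -> q0 [reject]
  "x" -> q3 [reject]
  "xx" -> q0 [reject]
  "xxy" -> q2 [accept]
  "xxyx" -> q1 [reject]
  "xxyxy" -> q1 [reject]
  "xxyxyy" -> q1 [reject]
  "xxyxyyy" -> q1 [reject]
  "xxyxyyyy" -> q1 [reject]

"xxy"


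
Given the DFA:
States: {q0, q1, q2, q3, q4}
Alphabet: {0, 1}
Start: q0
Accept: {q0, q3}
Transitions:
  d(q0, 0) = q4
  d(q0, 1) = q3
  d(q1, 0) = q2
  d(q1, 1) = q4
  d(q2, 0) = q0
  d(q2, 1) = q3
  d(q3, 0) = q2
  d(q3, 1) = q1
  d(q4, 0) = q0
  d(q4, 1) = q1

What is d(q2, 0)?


Looking up transition d(q2, 0)

q0


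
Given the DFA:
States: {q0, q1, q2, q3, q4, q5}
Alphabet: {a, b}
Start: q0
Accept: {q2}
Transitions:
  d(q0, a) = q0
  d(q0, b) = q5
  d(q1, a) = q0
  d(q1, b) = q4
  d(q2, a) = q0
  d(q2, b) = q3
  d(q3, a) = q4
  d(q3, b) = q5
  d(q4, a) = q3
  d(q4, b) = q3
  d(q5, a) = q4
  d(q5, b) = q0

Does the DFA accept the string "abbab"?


Trace: q0 -> q0 -> q5 -> q0 -> q0 -> q5
Final state: q5
Accept states: {q2}

No, rejected (final state q5 is not an accept state)


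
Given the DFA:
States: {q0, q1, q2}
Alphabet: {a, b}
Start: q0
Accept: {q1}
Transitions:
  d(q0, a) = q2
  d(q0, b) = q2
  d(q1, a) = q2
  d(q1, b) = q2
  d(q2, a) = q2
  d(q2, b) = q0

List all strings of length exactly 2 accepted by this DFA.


All strings of length 2: 4 total
Accepted: 0

None


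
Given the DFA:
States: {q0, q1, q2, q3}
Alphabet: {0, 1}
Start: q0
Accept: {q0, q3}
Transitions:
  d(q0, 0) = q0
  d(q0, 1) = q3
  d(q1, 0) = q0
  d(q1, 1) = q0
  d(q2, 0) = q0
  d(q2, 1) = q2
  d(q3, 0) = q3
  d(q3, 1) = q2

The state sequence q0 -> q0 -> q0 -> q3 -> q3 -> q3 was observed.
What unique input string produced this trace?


Trace back each transition to find the symbol:
  q0 --[0]--> q0
  q0 --[0]--> q0
  q0 --[1]--> q3
  q3 --[0]--> q3
  q3 --[0]--> q3

"00100"


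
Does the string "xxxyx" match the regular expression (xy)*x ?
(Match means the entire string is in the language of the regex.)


|string| = 5; first = 'x'; last = 'x'

No, "xxxyx" does not match (xy)*x


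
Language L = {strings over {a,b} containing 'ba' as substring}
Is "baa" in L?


'ba' occurs at index 0

Yes, "baa" is in L


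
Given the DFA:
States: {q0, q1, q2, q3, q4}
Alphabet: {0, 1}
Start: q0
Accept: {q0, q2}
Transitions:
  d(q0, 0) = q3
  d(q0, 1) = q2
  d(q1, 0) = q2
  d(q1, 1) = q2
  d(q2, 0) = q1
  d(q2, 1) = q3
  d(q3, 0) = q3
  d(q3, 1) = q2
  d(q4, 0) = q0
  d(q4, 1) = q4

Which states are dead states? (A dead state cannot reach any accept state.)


Forward reachability from each state:
  q0 -> reaches accept state q0 (live)
  q1 -> reaches accept state q2 (live)
  q2 -> reaches accept state q2 (live)
  q3 -> reaches accept state q2 (live)
  q4 -> reaches accept state q0 (live)

None (all states can reach an accept state)


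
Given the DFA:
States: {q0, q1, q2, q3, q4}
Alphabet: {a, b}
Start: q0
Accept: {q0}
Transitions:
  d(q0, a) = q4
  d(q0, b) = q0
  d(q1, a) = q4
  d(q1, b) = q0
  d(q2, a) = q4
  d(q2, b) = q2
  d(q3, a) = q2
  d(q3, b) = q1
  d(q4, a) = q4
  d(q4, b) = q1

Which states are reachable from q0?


BFS from q0:
  layer 0: {q0}
  layer 1: {q4}
  layer 2: {q1}

{q0, q1, q4}


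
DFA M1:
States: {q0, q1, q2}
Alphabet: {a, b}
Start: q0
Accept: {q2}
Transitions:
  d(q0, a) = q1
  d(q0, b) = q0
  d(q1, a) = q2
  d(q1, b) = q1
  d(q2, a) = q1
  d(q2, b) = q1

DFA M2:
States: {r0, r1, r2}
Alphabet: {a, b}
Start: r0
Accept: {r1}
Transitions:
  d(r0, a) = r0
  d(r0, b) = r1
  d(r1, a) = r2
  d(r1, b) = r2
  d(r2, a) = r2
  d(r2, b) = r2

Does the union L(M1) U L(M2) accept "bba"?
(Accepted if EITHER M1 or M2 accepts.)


M1: final=q1 accepted=False
M2: final=r2 accepted=False

No, union rejects (neither accepts)


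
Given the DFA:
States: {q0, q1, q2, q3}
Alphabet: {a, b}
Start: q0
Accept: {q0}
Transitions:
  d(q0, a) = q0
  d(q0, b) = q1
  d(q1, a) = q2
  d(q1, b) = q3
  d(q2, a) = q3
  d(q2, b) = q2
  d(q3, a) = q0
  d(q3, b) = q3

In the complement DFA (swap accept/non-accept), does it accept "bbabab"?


Trace: q0 -> q1 -> q3 -> q0 -> q1 -> q2 -> q2
Final: q2
Original accept: {q0}
Complement: q2 is not in original accept

Yes, complement accepts (original rejects)


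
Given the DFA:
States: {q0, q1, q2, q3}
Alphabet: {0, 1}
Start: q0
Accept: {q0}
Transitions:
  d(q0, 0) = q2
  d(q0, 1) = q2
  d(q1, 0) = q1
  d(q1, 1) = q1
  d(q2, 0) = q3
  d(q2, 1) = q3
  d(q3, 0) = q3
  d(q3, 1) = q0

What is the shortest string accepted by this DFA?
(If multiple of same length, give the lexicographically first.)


BFS by string length (lex-first path to each state shown):
  len 0: q0<-""
Found accept state at length 0.

"" (empty string)


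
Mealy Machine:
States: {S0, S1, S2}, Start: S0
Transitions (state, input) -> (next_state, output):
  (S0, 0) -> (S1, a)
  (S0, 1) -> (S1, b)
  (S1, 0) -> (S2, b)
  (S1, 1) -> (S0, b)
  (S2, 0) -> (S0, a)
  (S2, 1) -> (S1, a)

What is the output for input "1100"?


Step-by-step:
  (S0, 1) -> (S1, b)
  (S1, 1) -> (S0, b)
  (S0, 0) -> (S1, a)
  (S1, 0) -> (S2, b)

"bbab"


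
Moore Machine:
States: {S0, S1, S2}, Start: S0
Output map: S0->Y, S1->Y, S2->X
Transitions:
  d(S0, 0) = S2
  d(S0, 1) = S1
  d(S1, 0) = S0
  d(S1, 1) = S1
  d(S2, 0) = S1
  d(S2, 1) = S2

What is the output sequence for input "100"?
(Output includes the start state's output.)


Start: S0 (output Y)
  --1--> S1 (output Y)
  --0--> S0 (output Y)
  --0--> S2 (output X)

"YYYX"


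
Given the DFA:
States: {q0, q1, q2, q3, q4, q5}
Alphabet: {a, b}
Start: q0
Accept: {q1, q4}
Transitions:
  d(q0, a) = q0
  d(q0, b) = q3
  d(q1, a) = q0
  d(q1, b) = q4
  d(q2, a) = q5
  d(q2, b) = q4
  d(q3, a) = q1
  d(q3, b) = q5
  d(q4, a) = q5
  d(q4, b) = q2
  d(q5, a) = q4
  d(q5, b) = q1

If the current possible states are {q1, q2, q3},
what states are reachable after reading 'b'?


Apply transition on 'b' from each current state:
  d(q1, b) = q4
  d(q2, b) = q4
  d(q3, b) = q5

{q4, q5}


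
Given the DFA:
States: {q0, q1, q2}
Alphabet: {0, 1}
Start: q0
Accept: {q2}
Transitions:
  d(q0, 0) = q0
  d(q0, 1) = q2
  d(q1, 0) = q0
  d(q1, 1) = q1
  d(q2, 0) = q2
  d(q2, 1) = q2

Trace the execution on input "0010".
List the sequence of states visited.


Input: 0010
d(q0, 0) = q0
d(q0, 0) = q0
d(q0, 1) = q2
d(q2, 0) = q2


q0 -> q0 -> q0 -> q2 -> q2


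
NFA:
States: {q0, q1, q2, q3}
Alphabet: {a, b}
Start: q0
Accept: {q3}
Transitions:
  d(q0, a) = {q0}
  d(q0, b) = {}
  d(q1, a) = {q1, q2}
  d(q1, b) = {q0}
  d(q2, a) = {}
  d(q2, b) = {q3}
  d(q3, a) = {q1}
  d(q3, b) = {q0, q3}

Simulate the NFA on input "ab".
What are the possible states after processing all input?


Start: {q0}
  --a--> {q0}
  --b--> {}

{} (empty set, no valid transitions)


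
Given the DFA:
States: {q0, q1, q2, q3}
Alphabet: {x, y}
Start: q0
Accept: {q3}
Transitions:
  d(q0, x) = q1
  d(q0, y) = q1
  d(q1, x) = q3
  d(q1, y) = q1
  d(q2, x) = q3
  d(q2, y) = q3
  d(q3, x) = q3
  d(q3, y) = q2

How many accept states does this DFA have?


Accept states listed: {q3}
Counting: q3(1)

1


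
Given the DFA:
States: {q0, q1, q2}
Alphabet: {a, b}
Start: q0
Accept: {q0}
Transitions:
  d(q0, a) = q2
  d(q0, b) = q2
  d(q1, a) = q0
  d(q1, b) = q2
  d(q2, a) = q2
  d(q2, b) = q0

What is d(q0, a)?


Looking up transition d(q0, a)

q2


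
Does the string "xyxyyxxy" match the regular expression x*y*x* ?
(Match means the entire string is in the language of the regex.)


|string| = 8; first = 'x'; last = 'y'

No, "xyxyyxxy" does not match x*y*x*


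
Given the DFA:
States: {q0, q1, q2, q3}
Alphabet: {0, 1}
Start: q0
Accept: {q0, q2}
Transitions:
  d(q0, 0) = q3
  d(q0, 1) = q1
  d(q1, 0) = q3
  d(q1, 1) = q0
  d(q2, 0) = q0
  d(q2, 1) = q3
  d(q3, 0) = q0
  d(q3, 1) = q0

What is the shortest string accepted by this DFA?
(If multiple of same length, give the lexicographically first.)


BFS by string length (lex-first path to each state shown):
  len 0: q0<-""
Found accept state at length 0.

"" (empty string)


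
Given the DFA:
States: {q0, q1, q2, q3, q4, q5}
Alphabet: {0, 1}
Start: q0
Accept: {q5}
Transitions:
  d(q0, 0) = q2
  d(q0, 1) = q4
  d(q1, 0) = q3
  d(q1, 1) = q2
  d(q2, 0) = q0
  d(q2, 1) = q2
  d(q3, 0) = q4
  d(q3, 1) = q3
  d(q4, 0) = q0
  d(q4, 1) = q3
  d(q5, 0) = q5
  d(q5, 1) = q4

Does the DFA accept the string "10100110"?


Trace: q0 -> q4 -> q0 -> q4 -> q0 -> q2 -> q2 -> q2 -> q0
Final state: q0
Accept states: {q5}

No, rejected (final state q0 is not an accept state)


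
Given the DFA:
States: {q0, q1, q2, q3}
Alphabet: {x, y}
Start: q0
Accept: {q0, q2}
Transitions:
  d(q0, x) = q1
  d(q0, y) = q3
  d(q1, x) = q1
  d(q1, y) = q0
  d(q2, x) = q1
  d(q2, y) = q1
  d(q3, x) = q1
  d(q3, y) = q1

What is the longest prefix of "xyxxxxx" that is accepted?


Run the DFA, marking each prefix where the state is accepting:
  "" -> q0 [accept]
  "x" -> q1 [reject]
  "xy" -> q0 [accept]
  "xyx" -> q1 [reject]
  "xyxx" -> q1 [reject]
  "xyxxx" -> q1 [reject]
  "xyxxxx" -> q1 [reject]
  "xyxxxxx" -> q1 [reject]

"xy"


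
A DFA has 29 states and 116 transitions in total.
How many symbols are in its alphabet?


Each state has exactly one transition per symbol.
|alphabet| = transitions / states = 116 / 29 = 4

4


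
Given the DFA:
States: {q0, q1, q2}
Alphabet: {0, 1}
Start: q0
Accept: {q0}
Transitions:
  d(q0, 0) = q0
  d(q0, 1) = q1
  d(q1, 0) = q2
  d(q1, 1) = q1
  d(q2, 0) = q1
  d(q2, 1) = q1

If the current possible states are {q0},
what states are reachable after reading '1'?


Apply transition on '1' from each current state:
  d(q0, 1) = q1

{q1}


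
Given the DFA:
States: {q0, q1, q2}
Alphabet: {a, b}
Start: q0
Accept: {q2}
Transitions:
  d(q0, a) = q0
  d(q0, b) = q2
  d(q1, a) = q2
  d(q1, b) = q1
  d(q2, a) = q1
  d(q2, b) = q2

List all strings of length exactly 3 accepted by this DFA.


All strings of length 3: 8 total
Accepted: 4

"aab", "abb", "baa", "bbb"


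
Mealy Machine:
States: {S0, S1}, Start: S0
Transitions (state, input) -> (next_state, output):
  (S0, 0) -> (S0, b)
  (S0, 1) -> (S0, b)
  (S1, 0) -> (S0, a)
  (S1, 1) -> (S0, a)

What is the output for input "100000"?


Step-by-step:
  (S0, 1) -> (S0, b)
  (S0, 0) -> (S0, b)
  (S0, 0) -> (S0, b)
  (S0, 0) -> (S0, b)
  (S0, 0) -> (S0, b)
  (S0, 0) -> (S0, b)

"bbbbbb"


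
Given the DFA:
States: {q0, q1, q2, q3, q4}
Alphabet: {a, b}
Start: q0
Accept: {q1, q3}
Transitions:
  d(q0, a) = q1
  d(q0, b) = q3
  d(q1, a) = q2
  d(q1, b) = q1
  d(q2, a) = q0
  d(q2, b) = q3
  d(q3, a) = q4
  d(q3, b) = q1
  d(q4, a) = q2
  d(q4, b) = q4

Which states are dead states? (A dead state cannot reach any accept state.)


Forward reachability from each state:
  q0 -> reaches accept state q1 (live)
  q1 -> reaches accept state q1 (live)
  q2 -> reaches accept state q1 (live)
  q3 -> reaches accept state q1 (live)
  q4 -> reaches accept state q1 (live)

None (all states can reach an accept state)


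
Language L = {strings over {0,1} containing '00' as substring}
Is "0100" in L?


'00' occurs at index 2

Yes, "0100" is in L


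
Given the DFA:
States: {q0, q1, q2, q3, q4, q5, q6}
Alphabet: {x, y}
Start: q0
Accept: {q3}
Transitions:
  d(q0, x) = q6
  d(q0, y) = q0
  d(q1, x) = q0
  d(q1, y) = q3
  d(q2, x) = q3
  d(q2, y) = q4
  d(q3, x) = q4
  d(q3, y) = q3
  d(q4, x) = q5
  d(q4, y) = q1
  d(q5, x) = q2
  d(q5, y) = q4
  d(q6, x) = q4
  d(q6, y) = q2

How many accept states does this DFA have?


Accept states listed: {q3}
Counting: q3(1)

1


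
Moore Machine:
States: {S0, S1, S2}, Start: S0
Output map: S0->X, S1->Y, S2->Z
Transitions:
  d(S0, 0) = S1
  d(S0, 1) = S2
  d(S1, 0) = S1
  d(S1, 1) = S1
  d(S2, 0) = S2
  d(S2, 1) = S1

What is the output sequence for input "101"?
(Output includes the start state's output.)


Start: S0 (output X)
  --1--> S2 (output Z)
  --0--> S2 (output Z)
  --1--> S1 (output Y)

"XZZY"


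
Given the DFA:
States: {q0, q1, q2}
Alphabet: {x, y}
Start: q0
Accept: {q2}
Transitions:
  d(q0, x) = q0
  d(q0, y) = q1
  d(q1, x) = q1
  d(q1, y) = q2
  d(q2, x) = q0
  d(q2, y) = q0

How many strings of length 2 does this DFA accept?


Enumerating all length-2 strings:
  "xx" -> q0 [reject]
  "xy" -> q1 [reject]
  "yx" -> q1 [reject]
  "yy" -> q2 [accept]

1 out of 4


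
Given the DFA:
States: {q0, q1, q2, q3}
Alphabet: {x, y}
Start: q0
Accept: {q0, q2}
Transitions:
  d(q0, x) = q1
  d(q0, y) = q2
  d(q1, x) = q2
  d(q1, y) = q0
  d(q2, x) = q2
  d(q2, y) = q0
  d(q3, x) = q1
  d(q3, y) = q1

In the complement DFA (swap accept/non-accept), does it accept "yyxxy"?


Trace: q0 -> q2 -> q0 -> q1 -> q2 -> q0
Final: q0
Original accept: {q0, q2}
Complement: q0 is in original accept

No, complement rejects (original accepts)


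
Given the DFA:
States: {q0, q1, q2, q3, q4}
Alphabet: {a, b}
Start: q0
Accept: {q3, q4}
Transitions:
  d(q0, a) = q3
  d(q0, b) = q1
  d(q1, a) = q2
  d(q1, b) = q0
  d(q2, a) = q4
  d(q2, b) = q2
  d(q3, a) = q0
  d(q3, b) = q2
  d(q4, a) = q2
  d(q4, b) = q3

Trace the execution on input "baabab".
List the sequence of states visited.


Input: baabab
d(q0, b) = q1
d(q1, a) = q2
d(q2, a) = q4
d(q4, b) = q3
d(q3, a) = q0
d(q0, b) = q1


q0 -> q1 -> q2 -> q4 -> q3 -> q0 -> q1


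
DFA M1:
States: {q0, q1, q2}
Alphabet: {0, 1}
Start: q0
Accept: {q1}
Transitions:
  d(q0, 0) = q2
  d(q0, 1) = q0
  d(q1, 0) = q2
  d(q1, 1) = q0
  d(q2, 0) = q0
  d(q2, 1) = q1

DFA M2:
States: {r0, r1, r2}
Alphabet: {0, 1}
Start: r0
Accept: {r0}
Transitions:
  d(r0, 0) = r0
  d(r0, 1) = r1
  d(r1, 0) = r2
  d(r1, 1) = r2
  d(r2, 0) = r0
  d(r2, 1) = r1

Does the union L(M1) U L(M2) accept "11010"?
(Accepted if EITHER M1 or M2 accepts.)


M1: final=q2 accepted=False
M2: final=r2 accepted=False

No, union rejects (neither accepts)


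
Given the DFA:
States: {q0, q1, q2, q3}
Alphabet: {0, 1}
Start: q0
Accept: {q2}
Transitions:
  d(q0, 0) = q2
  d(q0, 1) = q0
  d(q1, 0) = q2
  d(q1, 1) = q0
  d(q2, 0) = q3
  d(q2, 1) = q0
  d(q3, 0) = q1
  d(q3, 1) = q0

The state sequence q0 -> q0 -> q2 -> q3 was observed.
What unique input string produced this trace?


Trace back each transition to find the symbol:
  q0 --[1]--> q0
  q0 --[0]--> q2
  q2 --[0]--> q3

"100"


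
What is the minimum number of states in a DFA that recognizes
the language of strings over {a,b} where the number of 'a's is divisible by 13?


States track (count of 'a') mod 13.
Need 13 states: one per remainder 0..12; accept = remainder 0.

13


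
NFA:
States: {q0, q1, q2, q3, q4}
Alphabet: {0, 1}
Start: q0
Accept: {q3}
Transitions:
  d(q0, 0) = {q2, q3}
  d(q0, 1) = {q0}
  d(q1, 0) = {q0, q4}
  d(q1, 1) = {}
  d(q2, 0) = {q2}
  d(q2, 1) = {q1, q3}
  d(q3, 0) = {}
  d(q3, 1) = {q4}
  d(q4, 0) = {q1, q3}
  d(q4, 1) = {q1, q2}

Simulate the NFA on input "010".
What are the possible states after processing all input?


Start: {q0}
  --0--> {q2, q3}
  --1--> {q1, q3, q4}
  --0--> {q0, q1, q3, q4}

{q0, q1, q3, q4}


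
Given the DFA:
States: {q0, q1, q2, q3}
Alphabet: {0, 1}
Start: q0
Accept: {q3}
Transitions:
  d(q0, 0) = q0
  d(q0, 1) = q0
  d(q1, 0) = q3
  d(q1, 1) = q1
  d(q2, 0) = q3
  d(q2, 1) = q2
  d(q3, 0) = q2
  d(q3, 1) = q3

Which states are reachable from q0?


BFS from q0:
  layer 0: {q0}

{q0}


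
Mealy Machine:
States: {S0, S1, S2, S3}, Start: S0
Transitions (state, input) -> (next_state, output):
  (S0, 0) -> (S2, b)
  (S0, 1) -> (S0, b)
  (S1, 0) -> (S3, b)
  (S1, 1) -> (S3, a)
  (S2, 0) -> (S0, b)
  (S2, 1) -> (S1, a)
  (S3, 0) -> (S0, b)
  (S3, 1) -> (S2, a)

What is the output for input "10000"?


Step-by-step:
  (S0, 1) -> (S0, b)
  (S0, 0) -> (S2, b)
  (S2, 0) -> (S0, b)
  (S0, 0) -> (S2, b)
  (S2, 0) -> (S0, b)

"bbbbb"


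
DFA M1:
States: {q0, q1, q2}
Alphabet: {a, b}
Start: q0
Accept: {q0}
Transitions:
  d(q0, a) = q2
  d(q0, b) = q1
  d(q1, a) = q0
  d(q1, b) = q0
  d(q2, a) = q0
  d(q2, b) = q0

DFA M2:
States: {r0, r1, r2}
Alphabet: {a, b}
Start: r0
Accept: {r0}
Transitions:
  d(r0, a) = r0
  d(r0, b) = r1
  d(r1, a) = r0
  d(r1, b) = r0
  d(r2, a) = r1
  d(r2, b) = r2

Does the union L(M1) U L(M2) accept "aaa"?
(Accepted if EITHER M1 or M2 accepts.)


M1: final=q2 accepted=False
M2: final=r0 accepted=True

Yes, union accepts


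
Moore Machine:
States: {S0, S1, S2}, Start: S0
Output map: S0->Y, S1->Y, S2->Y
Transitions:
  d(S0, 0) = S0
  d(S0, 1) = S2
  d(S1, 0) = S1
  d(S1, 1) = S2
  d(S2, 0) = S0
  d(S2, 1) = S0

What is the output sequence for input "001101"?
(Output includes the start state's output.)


Start: S0 (output Y)
  --0--> S0 (output Y)
  --0--> S0 (output Y)
  --1--> S2 (output Y)
  --1--> S0 (output Y)
  --0--> S0 (output Y)
  --1--> S2 (output Y)

"YYYYYYY"


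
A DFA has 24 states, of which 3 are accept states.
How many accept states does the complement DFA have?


Complement swaps accept and non-accept states.
24 - 3 = 21

21


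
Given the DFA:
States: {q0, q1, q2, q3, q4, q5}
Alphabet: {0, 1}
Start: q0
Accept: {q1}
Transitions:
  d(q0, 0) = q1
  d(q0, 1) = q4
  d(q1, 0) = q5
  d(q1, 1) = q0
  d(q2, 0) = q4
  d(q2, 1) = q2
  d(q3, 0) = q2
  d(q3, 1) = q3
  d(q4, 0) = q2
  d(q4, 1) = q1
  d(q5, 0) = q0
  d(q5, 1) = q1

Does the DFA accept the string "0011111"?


Trace: q0 -> q1 -> q5 -> q1 -> q0 -> q4 -> q1 -> q0
Final state: q0
Accept states: {q1}

No, rejected (final state q0 is not an accept state)


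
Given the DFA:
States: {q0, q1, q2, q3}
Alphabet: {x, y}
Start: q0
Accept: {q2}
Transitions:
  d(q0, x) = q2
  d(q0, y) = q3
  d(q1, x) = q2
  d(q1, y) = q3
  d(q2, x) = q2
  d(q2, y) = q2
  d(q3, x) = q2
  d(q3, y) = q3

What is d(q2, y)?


Looking up transition d(q2, y)

q2


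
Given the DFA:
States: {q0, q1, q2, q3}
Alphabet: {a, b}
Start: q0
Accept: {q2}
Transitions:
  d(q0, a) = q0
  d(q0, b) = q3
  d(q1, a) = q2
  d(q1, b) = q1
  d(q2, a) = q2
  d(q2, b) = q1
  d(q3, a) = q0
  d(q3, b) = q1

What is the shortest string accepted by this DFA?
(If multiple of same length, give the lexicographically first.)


BFS by string length (lex-first path to each state shown):
  len 0: q0<-""
  len 1: q0<-"a", q3<-"b"
  len 2: q0<-"aa", q1<-"bb", q3<-"ab"
  len 3: q0<-"aaa", q1<-"abb", q2<-"bba", q3<-"aab"
Found accept state at length 3.

"bba"


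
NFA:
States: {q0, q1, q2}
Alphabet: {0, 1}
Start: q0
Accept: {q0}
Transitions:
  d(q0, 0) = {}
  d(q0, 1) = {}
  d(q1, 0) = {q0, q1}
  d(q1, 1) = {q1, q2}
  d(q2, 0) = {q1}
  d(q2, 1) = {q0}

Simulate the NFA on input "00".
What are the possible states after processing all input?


Start: {q0}
  --0--> {}
  --0--> {}

{} (empty set, no valid transitions)


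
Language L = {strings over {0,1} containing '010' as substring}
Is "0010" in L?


'010' occurs at index 1

Yes, "0010" is in L


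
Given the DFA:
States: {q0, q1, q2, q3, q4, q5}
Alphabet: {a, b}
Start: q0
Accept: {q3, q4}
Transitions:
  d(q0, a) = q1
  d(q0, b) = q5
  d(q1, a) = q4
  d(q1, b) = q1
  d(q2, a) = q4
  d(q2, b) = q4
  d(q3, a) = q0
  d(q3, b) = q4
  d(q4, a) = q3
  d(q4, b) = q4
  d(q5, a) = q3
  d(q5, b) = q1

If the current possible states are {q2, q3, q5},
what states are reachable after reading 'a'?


Apply transition on 'a' from each current state:
  d(q2, a) = q4
  d(q3, a) = q0
  d(q5, a) = q3

{q0, q3, q4}


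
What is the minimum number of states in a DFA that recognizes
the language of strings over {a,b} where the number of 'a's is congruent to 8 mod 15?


States track (count of 'a') mod 15.
Need 15 states: one per remainder 0..14; accept = remainder 8.

15


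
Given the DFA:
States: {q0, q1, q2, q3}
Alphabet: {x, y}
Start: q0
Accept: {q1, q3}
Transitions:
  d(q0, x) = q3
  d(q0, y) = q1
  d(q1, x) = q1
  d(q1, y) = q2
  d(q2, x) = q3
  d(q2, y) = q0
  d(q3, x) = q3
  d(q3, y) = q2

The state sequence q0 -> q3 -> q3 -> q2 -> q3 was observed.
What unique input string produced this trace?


Trace back each transition to find the symbol:
  q0 --[x]--> q3
  q3 --[x]--> q3
  q3 --[y]--> q2
  q2 --[x]--> q3

"xxyx"


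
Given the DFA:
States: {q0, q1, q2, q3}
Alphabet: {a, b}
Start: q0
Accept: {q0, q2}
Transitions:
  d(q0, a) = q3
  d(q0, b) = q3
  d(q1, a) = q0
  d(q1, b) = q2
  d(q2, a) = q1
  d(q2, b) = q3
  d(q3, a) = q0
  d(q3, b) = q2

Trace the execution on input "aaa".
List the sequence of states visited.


Input: aaa
d(q0, a) = q3
d(q3, a) = q0
d(q0, a) = q3


q0 -> q3 -> q0 -> q3


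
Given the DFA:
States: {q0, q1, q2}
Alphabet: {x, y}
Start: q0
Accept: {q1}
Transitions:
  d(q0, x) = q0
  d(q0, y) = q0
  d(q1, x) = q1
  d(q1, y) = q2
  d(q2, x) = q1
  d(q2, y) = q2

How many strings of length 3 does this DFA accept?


Enumerating all length-3 strings:
  "xxx" -> q0 [reject]
  "xxy" -> q0 [reject]
  "xyx" -> q0 [reject]
  "xyy" -> q0 [reject]
  "yxx" -> q0 [reject]
  "yxy" -> q0 [reject]
  "yyx" -> q0 [reject]
  "yyy" -> q0 [reject]

0 out of 8


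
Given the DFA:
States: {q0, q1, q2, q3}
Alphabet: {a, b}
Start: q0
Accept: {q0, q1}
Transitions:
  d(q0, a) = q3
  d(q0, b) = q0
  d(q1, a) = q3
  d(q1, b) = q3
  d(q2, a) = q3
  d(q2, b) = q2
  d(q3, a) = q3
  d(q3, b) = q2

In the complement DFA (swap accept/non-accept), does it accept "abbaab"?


Trace: q0 -> q3 -> q2 -> q2 -> q3 -> q3 -> q2
Final: q2
Original accept: {q0, q1}
Complement: q2 is not in original accept

Yes, complement accepts (original rejects)


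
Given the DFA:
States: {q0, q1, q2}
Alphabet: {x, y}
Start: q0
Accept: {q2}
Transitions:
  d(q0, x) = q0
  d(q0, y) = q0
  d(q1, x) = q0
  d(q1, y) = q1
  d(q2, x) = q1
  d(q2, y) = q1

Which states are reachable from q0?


BFS from q0:
  layer 0: {q0}

{q0}


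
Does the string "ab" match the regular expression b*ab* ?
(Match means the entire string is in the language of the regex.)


|string| = 2; first = 'a'; last = 'b'

Yes, "ab" matches b*ab*


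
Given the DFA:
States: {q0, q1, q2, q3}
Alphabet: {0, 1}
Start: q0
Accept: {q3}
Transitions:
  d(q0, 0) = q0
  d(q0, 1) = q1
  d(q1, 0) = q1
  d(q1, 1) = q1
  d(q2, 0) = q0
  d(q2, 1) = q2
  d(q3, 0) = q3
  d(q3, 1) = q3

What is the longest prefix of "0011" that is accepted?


Run the DFA, marking each prefix where the state is accepting:
  "" -> q0 [reject]
  "0" -> q0 [reject]
  "00" -> q0 [reject]
  "001" -> q1 [reject]
  "0011" -> q1 [reject]

No prefix is accepted


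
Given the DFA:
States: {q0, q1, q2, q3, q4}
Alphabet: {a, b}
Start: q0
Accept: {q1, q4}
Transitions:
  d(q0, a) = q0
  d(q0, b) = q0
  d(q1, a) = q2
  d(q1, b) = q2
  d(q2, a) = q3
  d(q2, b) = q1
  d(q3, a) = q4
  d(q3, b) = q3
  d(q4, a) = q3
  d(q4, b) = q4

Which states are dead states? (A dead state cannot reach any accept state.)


Forward reachability from each state:
  q0 -> reaches {q0}, no accept state (dead)
  q1 -> reaches accept state q1 (live)
  q2 -> reaches accept state q1 (live)
  q3 -> reaches accept state q4 (live)
  q4 -> reaches accept state q4 (live)

{q0}


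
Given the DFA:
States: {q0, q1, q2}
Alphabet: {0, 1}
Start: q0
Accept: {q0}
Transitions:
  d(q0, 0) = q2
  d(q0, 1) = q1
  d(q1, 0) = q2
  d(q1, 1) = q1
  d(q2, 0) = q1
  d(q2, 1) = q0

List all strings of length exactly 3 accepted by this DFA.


All strings of length 3: 8 total
Accepted: 1

"101"


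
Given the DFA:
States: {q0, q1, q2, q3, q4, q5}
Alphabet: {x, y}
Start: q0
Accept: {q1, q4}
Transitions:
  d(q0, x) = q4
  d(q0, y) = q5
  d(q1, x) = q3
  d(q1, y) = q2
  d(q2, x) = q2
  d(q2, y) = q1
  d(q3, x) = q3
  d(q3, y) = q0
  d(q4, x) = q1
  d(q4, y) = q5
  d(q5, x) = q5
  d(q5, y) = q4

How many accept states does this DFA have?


Accept states listed: {q1, q4}
Counting: q1(1) q4(2)

2


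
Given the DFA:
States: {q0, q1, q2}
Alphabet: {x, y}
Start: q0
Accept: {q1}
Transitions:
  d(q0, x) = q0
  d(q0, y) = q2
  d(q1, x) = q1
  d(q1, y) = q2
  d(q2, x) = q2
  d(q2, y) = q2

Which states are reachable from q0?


BFS from q0:
  layer 0: {q0}
  layer 1: {q2}

{q0, q2}


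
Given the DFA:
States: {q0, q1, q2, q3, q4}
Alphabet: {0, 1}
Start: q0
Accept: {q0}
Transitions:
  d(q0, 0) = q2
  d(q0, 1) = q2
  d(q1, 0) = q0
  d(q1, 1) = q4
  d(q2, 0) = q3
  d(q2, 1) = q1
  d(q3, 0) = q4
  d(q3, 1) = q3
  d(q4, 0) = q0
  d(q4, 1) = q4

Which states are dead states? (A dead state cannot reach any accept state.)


Forward reachability from each state:
  q0 -> reaches accept state q0 (live)
  q1 -> reaches accept state q0 (live)
  q2 -> reaches accept state q0 (live)
  q3 -> reaches accept state q0 (live)
  q4 -> reaches accept state q0 (live)

None (all states can reach an accept state)


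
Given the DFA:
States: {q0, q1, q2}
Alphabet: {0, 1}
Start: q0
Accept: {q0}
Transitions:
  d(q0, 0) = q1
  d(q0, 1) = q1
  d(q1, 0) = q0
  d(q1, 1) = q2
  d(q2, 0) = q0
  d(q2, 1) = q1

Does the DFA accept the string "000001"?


Trace: q0 -> q1 -> q0 -> q1 -> q0 -> q1 -> q2
Final state: q2
Accept states: {q0}

No, rejected (final state q2 is not an accept state)


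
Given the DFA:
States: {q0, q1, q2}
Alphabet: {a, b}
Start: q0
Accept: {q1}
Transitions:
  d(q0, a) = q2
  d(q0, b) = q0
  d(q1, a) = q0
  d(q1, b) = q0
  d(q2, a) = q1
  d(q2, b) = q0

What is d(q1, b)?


Looking up transition d(q1, b)

q0


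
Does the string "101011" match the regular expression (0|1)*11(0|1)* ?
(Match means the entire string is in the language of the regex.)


|string| = 6; first = '1'; last = '1'

Yes, "101011" matches (0|1)*11(0|1)*


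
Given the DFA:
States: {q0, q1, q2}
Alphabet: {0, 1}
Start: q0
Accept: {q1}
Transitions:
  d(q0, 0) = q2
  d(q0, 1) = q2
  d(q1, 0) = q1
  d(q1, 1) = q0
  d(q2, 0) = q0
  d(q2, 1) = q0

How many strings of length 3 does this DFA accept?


Enumerating all length-3 strings:
  "000" -> q2 [reject]
  "001" -> q2 [reject]
  "010" -> q2 [reject]
  "011" -> q2 [reject]
  "100" -> q2 [reject]
  "101" -> q2 [reject]
  "110" -> q2 [reject]
  "111" -> q2 [reject]

0 out of 8


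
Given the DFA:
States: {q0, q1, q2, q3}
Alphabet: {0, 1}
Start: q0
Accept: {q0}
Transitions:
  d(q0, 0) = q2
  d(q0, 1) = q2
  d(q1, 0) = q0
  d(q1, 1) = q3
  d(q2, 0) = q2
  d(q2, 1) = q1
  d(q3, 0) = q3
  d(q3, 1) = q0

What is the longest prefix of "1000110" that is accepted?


Run the DFA, marking each prefix where the state is accepting:
  "" -> q0 [accept]
  "1" -> q2 [reject]
  "10" -> q2 [reject]
  "100" -> q2 [reject]
  "1000" -> q2 [reject]
  "10001" -> q1 [reject]
  "100011" -> q3 [reject]
  "1000110" -> q3 [reject]

""


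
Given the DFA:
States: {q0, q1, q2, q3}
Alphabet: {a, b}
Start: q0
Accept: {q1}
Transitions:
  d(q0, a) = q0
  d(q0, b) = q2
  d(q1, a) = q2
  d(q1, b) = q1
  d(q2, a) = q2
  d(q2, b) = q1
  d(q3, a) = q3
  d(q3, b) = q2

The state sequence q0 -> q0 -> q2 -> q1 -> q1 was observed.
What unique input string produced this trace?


Trace back each transition to find the symbol:
  q0 --[a]--> q0
  q0 --[b]--> q2
  q2 --[b]--> q1
  q1 --[b]--> q1

"abbb"


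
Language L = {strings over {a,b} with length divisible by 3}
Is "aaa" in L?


length = 3; 3 mod 3 = 0

Yes, "aaa" is in L


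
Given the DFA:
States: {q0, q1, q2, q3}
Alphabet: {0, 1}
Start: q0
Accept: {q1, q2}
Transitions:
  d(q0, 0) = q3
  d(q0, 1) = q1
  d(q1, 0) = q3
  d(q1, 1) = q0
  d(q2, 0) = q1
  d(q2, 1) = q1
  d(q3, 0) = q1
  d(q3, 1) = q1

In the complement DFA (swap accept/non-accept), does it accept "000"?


Trace: q0 -> q3 -> q1 -> q3
Final: q3
Original accept: {q1, q2}
Complement: q3 is not in original accept

Yes, complement accepts (original rejects)


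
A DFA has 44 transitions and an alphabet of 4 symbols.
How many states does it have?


Each state has exactly one transition per symbol.
states = transitions / |alphabet| = 44 / 4 = 11

11


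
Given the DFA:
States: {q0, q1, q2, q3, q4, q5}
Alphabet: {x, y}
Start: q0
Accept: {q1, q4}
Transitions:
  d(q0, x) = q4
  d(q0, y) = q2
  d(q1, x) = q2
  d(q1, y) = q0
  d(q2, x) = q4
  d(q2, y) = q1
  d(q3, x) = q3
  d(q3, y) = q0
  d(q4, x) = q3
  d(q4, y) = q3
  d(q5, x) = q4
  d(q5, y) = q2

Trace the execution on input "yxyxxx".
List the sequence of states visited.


Input: yxyxxx
d(q0, y) = q2
d(q2, x) = q4
d(q4, y) = q3
d(q3, x) = q3
d(q3, x) = q3
d(q3, x) = q3


q0 -> q2 -> q4 -> q3 -> q3 -> q3 -> q3


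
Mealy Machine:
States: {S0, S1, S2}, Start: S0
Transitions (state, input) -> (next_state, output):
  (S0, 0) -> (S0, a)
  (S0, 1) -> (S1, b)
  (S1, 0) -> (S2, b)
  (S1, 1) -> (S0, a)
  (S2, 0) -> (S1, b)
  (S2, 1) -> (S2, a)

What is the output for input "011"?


Step-by-step:
  (S0, 0) -> (S0, a)
  (S0, 1) -> (S1, b)
  (S1, 1) -> (S0, a)

"aba"


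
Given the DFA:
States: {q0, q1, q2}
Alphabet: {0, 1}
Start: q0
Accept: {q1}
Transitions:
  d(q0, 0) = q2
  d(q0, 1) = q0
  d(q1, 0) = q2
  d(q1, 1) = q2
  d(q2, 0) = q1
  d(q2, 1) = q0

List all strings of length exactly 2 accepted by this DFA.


All strings of length 2: 4 total
Accepted: 1

"00"


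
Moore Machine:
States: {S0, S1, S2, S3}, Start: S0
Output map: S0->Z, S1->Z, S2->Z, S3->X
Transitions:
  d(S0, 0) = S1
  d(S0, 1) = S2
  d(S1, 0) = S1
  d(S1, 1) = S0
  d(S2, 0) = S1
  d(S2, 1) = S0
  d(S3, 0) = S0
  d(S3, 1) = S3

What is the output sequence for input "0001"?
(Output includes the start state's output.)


Start: S0 (output Z)
  --0--> S1 (output Z)
  --0--> S1 (output Z)
  --0--> S1 (output Z)
  --1--> S0 (output Z)

"ZZZZZ"


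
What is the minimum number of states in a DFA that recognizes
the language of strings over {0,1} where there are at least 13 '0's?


States: count = 0, 1, ..., 12, and a final '>= 13' state.
Total: 13 + 1 = 14. Accept = '>= 13' state.

14


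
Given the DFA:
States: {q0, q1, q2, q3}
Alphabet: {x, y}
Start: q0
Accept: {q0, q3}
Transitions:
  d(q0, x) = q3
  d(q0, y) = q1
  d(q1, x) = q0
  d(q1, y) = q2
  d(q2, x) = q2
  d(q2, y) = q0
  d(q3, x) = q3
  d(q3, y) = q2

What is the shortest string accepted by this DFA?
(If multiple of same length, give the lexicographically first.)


BFS by string length (lex-first path to each state shown):
  len 0: q0<-""
Found accept state at length 0.

"" (empty string)


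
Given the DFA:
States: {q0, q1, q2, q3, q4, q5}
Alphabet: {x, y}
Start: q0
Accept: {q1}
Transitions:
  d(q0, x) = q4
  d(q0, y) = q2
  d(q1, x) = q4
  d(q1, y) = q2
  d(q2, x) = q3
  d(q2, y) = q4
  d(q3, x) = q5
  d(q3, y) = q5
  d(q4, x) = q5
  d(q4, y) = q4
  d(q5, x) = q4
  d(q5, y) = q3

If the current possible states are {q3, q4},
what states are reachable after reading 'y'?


Apply transition on 'y' from each current state:
  d(q3, y) = q5
  d(q4, y) = q4

{q4, q5}


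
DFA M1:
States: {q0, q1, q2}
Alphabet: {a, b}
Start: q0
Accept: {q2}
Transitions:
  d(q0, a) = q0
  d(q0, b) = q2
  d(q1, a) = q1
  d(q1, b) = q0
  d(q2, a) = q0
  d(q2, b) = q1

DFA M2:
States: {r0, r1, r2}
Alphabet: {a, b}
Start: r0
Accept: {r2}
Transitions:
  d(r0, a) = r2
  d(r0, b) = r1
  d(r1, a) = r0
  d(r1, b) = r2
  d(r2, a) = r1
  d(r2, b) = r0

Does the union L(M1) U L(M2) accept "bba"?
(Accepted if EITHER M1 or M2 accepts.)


M1: final=q1 accepted=False
M2: final=r1 accepted=False

No, union rejects (neither accepts)


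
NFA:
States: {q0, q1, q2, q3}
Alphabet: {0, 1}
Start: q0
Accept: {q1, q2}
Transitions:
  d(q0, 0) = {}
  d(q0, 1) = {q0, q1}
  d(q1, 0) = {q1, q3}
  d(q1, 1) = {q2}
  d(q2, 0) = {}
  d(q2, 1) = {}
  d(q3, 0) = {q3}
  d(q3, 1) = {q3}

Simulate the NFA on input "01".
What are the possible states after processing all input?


Start: {q0}
  --0--> {}
  --1--> {}

{} (empty set, no valid transitions)


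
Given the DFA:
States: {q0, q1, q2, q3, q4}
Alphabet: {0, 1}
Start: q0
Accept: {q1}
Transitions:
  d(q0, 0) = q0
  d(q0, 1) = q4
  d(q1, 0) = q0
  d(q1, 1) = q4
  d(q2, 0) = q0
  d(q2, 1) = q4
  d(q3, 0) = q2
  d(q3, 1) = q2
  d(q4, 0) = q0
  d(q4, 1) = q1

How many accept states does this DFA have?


Accept states listed: {q1}
Counting: q1(1)

1


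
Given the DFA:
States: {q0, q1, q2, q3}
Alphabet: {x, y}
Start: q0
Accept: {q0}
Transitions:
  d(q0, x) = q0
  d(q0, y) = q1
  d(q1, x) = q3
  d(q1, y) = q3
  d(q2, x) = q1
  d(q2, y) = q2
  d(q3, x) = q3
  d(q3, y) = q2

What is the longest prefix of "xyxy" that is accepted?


Run the DFA, marking each prefix where the state is accepting:
  "" -> q0 [accept]
  "x" -> q0 [accept]
  "xy" -> q1 [reject]
  "xyx" -> q3 [reject]
  "xyxy" -> q2 [reject]

"x"


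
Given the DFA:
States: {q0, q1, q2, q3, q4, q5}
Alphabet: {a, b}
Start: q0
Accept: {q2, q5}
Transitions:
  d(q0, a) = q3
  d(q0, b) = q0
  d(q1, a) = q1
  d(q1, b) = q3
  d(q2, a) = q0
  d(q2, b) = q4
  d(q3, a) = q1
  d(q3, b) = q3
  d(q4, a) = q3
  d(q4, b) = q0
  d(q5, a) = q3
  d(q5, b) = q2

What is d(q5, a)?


Looking up transition d(q5, a)

q3


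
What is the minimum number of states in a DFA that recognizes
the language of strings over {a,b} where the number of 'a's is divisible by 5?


States track (count of 'a') mod 5.
Need 5 states: one per remainder 0..4; accept = remainder 0.

5


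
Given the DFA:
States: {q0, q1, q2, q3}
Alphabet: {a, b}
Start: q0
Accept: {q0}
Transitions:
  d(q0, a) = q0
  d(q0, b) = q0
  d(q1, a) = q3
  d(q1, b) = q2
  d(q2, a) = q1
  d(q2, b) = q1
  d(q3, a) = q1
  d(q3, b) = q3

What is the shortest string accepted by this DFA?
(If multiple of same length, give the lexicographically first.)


BFS by string length (lex-first path to each state shown):
  len 0: q0<-""
Found accept state at length 0.

"" (empty string)


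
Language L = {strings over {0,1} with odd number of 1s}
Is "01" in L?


count('1') = 1; 1 mod 2 = 1

Yes, "01" is in L


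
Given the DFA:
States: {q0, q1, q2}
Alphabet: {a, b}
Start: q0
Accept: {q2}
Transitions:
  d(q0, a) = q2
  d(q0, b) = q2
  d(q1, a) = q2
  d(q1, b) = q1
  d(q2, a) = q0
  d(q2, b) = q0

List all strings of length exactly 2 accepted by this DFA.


All strings of length 2: 4 total
Accepted: 0

None


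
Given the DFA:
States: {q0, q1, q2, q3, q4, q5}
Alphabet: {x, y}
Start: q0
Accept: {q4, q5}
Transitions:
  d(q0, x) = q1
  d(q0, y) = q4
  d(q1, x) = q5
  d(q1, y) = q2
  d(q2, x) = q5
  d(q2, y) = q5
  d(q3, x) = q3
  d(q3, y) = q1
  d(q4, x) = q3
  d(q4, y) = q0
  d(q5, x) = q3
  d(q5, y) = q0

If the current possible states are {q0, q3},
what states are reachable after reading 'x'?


Apply transition on 'x' from each current state:
  d(q0, x) = q1
  d(q3, x) = q3

{q1, q3}


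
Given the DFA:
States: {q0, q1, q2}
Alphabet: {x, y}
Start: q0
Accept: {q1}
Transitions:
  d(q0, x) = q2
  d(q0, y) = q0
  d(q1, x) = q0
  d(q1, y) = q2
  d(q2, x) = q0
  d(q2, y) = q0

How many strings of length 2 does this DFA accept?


Enumerating all length-2 strings:
  "xx" -> q0 [reject]
  "xy" -> q0 [reject]
  "yx" -> q2 [reject]
  "yy" -> q0 [reject]

0 out of 4


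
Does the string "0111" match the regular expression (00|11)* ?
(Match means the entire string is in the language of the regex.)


|string| = 4; first = '0'; last = '1'

No, "0111" does not match (00|11)*


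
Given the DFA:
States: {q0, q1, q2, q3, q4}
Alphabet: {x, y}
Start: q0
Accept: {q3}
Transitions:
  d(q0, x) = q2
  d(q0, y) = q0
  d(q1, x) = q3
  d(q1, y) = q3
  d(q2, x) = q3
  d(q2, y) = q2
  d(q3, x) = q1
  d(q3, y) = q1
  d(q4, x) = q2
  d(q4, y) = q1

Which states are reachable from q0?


BFS from q0:
  layer 0: {q0}
  layer 1: {q2}
  layer 2: {q3}
  layer 3: {q1}

{q0, q1, q2, q3}


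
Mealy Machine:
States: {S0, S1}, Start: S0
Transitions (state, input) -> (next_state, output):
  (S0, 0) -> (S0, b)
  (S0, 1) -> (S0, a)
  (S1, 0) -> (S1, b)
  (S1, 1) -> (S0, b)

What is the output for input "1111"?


Step-by-step:
  (S0, 1) -> (S0, a)
  (S0, 1) -> (S0, a)
  (S0, 1) -> (S0, a)
  (S0, 1) -> (S0, a)

"aaaa"


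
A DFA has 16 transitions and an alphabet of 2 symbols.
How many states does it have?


Each state has exactly one transition per symbol.
states = transitions / |alphabet| = 16 / 2 = 8

8


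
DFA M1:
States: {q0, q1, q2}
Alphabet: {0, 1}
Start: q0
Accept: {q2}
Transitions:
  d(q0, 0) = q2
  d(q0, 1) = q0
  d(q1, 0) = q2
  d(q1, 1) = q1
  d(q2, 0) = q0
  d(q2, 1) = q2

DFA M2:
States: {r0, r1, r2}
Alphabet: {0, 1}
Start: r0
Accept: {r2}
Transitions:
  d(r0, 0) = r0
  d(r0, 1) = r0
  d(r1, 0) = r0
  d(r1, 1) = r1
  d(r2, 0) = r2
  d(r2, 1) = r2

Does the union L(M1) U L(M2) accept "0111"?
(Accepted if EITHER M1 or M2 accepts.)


M1: final=q2 accepted=True
M2: final=r0 accepted=False

Yes, union accepts


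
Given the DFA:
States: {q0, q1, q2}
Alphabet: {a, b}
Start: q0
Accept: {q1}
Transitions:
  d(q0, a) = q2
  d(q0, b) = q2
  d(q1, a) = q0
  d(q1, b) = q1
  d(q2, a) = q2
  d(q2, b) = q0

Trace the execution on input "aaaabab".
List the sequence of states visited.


Input: aaaabab
d(q0, a) = q2
d(q2, a) = q2
d(q2, a) = q2
d(q2, a) = q2
d(q2, b) = q0
d(q0, a) = q2
d(q2, b) = q0


q0 -> q2 -> q2 -> q2 -> q2 -> q0 -> q2 -> q0


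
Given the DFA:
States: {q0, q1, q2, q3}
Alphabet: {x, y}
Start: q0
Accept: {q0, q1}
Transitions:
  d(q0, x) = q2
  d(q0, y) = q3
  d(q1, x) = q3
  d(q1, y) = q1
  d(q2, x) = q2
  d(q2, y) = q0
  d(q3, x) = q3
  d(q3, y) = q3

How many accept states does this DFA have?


Accept states listed: {q0, q1}
Counting: q0(1) q1(2)

2


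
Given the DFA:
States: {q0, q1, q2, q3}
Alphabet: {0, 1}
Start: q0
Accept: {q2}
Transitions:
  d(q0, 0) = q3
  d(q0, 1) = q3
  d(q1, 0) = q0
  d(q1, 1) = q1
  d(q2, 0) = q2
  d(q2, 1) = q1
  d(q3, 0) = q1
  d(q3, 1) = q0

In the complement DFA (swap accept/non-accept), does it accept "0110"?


Trace: q0 -> q3 -> q0 -> q3 -> q1
Final: q1
Original accept: {q2}
Complement: q1 is not in original accept

Yes, complement accepts (original rejects)


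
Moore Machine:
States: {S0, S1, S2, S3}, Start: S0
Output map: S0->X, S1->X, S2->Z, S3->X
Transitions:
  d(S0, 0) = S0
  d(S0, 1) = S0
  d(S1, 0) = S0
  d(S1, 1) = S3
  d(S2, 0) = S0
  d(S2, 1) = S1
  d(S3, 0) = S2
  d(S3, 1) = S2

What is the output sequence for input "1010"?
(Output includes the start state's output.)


Start: S0 (output X)
  --1--> S0 (output X)
  --0--> S0 (output X)
  --1--> S0 (output X)
  --0--> S0 (output X)

"XXXXX"


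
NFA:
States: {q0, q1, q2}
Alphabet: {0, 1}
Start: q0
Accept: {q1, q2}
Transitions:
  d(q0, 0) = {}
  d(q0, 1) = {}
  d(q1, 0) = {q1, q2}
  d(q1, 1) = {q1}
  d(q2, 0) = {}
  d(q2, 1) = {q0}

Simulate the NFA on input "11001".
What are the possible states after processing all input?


Start: {q0}
  --1--> {}
  --1--> {}
  --0--> {}
  --0--> {}
  --1--> {}

{} (empty set, no valid transitions)


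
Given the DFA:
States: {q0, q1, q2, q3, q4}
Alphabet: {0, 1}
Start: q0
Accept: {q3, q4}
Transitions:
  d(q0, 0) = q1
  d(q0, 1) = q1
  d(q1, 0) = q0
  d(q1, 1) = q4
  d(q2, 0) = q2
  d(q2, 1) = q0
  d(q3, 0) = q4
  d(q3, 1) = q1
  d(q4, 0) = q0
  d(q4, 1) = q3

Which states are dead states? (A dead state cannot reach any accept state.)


Forward reachability from each state:
  q0 -> reaches accept state q3 (live)
  q1 -> reaches accept state q3 (live)
  q2 -> reaches accept state q3 (live)
  q3 -> reaches accept state q3 (live)
  q4 -> reaches accept state q3 (live)

None (all states can reach an accept state)


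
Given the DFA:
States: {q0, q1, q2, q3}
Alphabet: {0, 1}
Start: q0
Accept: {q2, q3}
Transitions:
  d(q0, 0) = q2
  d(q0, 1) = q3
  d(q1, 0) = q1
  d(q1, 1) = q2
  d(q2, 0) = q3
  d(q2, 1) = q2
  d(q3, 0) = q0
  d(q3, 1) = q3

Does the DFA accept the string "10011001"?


Trace: q0 -> q3 -> q0 -> q2 -> q2 -> q2 -> q3 -> q0 -> q3
Final state: q3
Accept states: {q2, q3}

Yes, accepted (final state q3 is an accept state)
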